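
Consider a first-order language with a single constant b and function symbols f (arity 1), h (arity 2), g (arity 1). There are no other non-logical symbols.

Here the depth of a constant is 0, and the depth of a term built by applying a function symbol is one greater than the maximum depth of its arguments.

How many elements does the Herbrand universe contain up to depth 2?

Let N_k = |{terms of depth ≤ k}|. Then N_0 = 1 and N_k = 1 + N_{k-1} + N_{k-1}^2 + N_{k-1} for k ≥ 1 (one summand per function symbol, arity giving the exponent).
N_0 = 1
N_1 = 1 + 1 + 1^2 + 1 = 4
N_2 = 1 + 4 + 4^2 + 4 = 25

25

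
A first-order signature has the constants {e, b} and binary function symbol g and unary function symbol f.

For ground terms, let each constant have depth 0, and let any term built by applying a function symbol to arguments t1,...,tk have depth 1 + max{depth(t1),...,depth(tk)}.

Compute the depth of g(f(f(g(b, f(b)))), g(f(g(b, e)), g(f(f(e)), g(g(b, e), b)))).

depth(f(b)) = 1 + depth(b) = 1 + 0 = 1
depth(g(b, f(b))) = 1 + max(0, 1) = 2
depth(f(g(b, f(b)))) = 1 + depth(g(b, f(b))) = 1 + 2 = 3
depth(f(f(g(b, f(b))))) = 1 + depth(f(g(b, f(b)))) = 1 + 3 = 4
depth(g(b, e)) = 1 + max(0, 0) = 1
depth(f(g(b, e))) = 1 + depth(g(b, e)) = 1 + 1 = 2
depth(f(e)) = 1 + depth(e) = 1 + 0 = 1
depth(f(f(e))) = 1 + depth(f(e)) = 1 + 1 = 2
depth(g(g(b, e), b)) = 1 + max(1, 0) = 2
depth(g(f(f(e)), g(g(b, e), b))) = 1 + max(2, 2) = 3
depth(g(f(g(b, e)), g(f(f(e)), g(g(b, e), b)))) = 1 + max(2, 3) = 4
depth(g(f(f(g(b, f(b)))), g(f(g(b, e)), g(f(f(e)), g(g(b, e), b))))) = 1 + max(4, 4) = 5

5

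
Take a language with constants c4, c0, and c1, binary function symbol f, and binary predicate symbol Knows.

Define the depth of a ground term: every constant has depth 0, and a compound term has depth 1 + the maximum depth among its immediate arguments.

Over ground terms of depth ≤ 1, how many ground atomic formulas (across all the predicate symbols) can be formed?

144

First count ground terms of depth ≤ 1.
Write N_k for the number of ground terms of depth ≤ k. A term of depth ≤ k is either a constant or a function symbol applied to arguments of depth ≤ k−1, so N_k = 3 + N_{k-1}^2.
N_0 = 3
N_1 = 3 + 3^2 = 12
Explicitly: c4, c0, c1, f(c4, c4), f(c4, c0), f(c4, c1), f(c0, c4), f(c0, c0), f(c0, c1), f(c1, c4), f(c1, c0), f(c1, c1).
So |H| = 12.
For each predicate symbol, the number of ground atoms is |H| raised to its arity; summing:
  Knows: 12^2 = 144
Total ground atoms: 144.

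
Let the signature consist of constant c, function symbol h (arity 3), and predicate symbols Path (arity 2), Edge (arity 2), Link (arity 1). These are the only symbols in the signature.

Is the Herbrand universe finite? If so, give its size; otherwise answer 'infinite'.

infinite

The signature has at least one function symbol (h, arity 3) and at least one constant (c).
Iterating h gives infinitely many distinct ground terms: c, h(c, c, c), h(h(c, c, c), h(c, c, c), h(c, c, c)), ...
So the Herbrand universe is infinite.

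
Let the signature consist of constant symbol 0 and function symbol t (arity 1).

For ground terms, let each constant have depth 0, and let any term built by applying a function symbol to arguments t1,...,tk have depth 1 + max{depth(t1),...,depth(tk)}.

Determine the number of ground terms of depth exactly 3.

Write N_k for the number of ground terms of depth ≤ k. A term of depth ≤ k is either a constant or a function symbol applied to arguments of depth ≤ k−1, so N_k = 1 + N_{k-1}.
N_0 = 1
N_1 = 1 + 1 = 2
N_2 = 1 + 2 = 3
N_3 = 1 + 3 = 4
Terms of depth exactly 3: N_3 − N_2 = 4 − 3 = 1.

1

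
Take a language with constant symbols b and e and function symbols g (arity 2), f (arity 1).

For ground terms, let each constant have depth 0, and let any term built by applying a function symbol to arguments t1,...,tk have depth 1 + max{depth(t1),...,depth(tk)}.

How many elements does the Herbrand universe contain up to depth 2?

If N_k denotes the number of depth-≤k ground terms, the 2 constants give N_0 = 2, and each function symbol of arity r contributes N_{k-1}^r new terms at level k: N_k = 2 + N_{k-1}^2 + N_{k-1}.
N_0 = 2
N_1 = 2 + 2^2 + 2 = 8
N_2 = 2 + 8^2 + 8 = 74

74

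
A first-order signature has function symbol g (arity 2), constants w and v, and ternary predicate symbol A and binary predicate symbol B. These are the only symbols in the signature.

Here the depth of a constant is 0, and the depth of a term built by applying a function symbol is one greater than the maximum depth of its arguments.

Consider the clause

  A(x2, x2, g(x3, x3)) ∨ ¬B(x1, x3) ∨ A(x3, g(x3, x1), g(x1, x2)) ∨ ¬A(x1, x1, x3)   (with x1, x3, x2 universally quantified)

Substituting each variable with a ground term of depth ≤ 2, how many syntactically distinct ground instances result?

Ground terms of depth ≤ 2:
  Count level by level. With function symbols g/2, the terms of depth ≤ k are the 2 constants together with each function applied to depth-≤(k−1) tuples, so N_k = 2 + N_{k-1}^2.
  N_0 = 2
  N_1 = 2 + 2^2 = 6
  N_2 = 2 + 6^2 = 38
So there are 38 ground terms available for substitution.
The body mentions every one of the 3 quantified variables; since ground terms form a free algebra, no two substitutions collapse to the same formula.
Number of ground instances = 38^3 = 54872.

54872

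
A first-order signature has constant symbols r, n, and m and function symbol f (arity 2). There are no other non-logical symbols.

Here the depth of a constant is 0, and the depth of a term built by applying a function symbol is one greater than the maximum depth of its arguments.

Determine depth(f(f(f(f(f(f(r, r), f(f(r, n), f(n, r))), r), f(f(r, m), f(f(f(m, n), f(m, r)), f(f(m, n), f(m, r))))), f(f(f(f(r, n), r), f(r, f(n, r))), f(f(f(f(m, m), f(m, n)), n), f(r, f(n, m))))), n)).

depth(f(r, r)) = 1 + max(0, 0) = 1
depth(f(r, n)) = 1 + max(0, 0) = 1
depth(f(n, r)) = 1 + max(0, 0) = 1
depth(f(f(r, n), f(n, r))) = 1 + max(1, 1) = 2
depth(f(f(r, r), f(f(r, n), f(n, r)))) = 1 + max(1, 2) = 3
depth(f(f(f(r, r), f(f(r, n), f(n, r))), r)) = 1 + max(3, 0) = 4
depth(f(r, m)) = 1 + max(0, 0) = 1
depth(f(m, n)) = 1 + max(0, 0) = 1
depth(f(m, r)) = 1 + max(0, 0) = 1
depth(f(f(m, n), f(m, r))) = 1 + max(1, 1) = 2
depth(f(f(f(m, n), f(m, r)), f(f(m, n), f(m, r)))) = 1 + max(2, 2) = 3
depth(f(f(r, m), f(f(f(m, n), f(m, r)), f(f(m, n), f(m, r))))) = 1 + max(1, 3) = 4
depth(f(f(f(f(r, r), f(f(r, n), f(n, r))), r), f(f(r, m), f(f(f(m, n), f(m, r)), f(f(m, n), f(m, r)))))) = 1 + max(4, 4) = 5
depth(f(f(r, n), r)) = 1 + max(1, 0) = 2
depth(f(r, f(n, r))) = 1 + max(0, 1) = 2
depth(f(f(f(r, n), r), f(r, f(n, r)))) = 1 + max(2, 2) = 3
depth(f(m, m)) = 1 + max(0, 0) = 1
depth(f(f(m, m), f(m, n))) = 1 + max(1, 1) = 2
depth(f(f(f(m, m), f(m, n)), n)) = 1 + max(2, 0) = 3
depth(f(n, m)) = 1 + max(0, 0) = 1
depth(f(r, f(n, m))) = 1 + max(0, 1) = 2
depth(f(f(f(f(m, m), f(m, n)), n), f(r, f(n, m)))) = 1 + max(3, 2) = 4
depth(f(f(f(f(r, n), r), f(r, f(n, r))), f(f(f(f(m, m), f(m, n)), n), f(r, f(n, m))))) = 1 + max(3, 4) = 5
depth(f(f(f(f(f(r, r), f(f(r, n), f(n, r))), r), f(f(r, m), f(f(f(m, n), f(m, r)), f(f(m, n), f(m, r))))), f(f(f(f(r, n), r), f(r, f(n, r))), f(f(f(f(m, m), f(m, n)), n), f(r, f(n, m)))))) = 1 + max(5, 5) = 6
depth(f(f(f(f(f(f(r, r), f(f(r, n), f(n, r))), r), f(f(r, m), f(f(f(m, n), f(m, r)), f(f(m, n), f(m, r))))), f(f(f(f(r, n), r), f(r, f(n, r))), f(f(f(f(m, m), f(m, n)), n), f(r, f(n, m))))), n)) = 1 + max(6, 0) = 7

7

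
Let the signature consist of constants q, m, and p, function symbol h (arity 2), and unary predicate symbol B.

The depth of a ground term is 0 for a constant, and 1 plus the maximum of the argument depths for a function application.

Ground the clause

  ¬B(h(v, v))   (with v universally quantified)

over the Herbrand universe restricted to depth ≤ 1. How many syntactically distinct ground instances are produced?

Ground terms of depth ≤ 1:
  Count level by level. With function symbols h/2, the terms of depth ≤ k are the 3 constants together with each function applied to depth-≤(k−1) tuples, so N_k = 3 + N_{k-1}^2.
  N_0 = 3
  N_1 = 3 + 3^2 = 12
  Explicitly: q, m, p, h(q, q), h(q, m), h(q, p), h(m, q), h(m, m), h(m, p), h(p, q), h(p, m), h(p, p).
So there are 12 ground terms available for substitution.
The body mentions the single quantified variable v; since ground terms form a free algebra, no two substitutions collapse to the same formula.
Number of ground instances = 12.

12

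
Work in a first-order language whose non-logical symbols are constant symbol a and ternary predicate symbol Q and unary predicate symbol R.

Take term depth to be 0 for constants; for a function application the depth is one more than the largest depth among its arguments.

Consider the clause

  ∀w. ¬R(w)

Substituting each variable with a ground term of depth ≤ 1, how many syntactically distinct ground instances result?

Ground terms of depth ≤ 1:
  With no function symbols every ground term is a constant, so there is exactly 1 ground term at every depth bound.
  N_0 = 1
  N_1 = 1
So there is exactly 1 ground term available for substitution.
There is 1 variable to instantiate (w),  occurring in at least one literal, so different choices give different ground instances.
Number of ground instances = 1.

1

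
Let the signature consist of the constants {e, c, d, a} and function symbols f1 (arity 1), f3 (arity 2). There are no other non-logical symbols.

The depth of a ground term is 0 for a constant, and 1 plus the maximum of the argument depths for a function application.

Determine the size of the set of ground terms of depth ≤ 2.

Count level by level. With function symbols f1/1, f3/2, the terms of depth ≤ k are the 4 constants together with each function applied to depth-≤(k−1) tuples, so N_k = 4 + N_{k-1} + N_{k-1}^2.
N_0 = 4
N_1 = 4 + 4 + 4^2 = 24
N_2 = 4 + 24 + 24^2 = 604

604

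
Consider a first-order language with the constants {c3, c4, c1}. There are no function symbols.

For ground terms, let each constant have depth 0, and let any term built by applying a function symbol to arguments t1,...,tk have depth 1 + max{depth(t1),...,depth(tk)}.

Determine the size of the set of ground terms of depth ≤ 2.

3

With no function symbols every ground term is a constant, so there are exactly 3 ground terms at every depth bound.
N_0 = 3
N_1 = 3
N_2 = 3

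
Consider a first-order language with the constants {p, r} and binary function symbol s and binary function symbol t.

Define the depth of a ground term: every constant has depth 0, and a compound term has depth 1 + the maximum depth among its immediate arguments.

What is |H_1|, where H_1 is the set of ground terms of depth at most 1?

10

If N_k denotes the number of depth-≤k ground terms, the 2 constants give N_0 = 2, and each function symbol of arity r contributes N_{k-1}^r new terms at level k: N_k = 2 + N_{k-1}^2 + N_{k-1}^2.
N_0 = 2
N_1 = 2 + 2^2 + 2^2 = 10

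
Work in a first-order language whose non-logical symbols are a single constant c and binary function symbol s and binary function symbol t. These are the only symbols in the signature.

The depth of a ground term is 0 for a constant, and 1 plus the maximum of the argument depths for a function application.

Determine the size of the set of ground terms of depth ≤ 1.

If N_k denotes the number of depth-≤k ground terms, the 1 constant gives N_0 = 1, and each function symbol of arity r contributes N_{k-1}^r new terms at level k: N_k = 1 + N_{k-1}^2 + N_{k-1}^2.
N_0 = 1
N_1 = 1 + 1^2 + 1^2 = 3

3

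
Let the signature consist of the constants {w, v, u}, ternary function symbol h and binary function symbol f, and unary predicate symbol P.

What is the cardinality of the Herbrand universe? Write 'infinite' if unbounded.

The signature has at least one function symbol (h, arity 3) and at least one constant (w).
Iterating h gives infinitely many distinct ground terms: w, h(w, w, w), h(h(w, w, w), h(w, w, w), h(w, w, w)), ...
So the Herbrand universe is infinite.

infinite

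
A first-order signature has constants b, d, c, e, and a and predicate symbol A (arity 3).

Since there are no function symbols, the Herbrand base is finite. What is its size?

125

With no function symbols, the Herbrand universe is just the 5 constants.
Ground atoms per predicate: A: 5^3 = 125.
Herbrand base size = 125 = 125.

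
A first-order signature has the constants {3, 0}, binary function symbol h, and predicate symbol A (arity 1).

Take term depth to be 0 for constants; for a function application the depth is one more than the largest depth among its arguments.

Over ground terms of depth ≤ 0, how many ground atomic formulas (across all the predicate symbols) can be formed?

2

First count ground terms of depth ≤ 0.
Let N_k count ground terms of depth at most k. Each non-constant term of depth ≤ k is some function symbol applied to depth-≤(k−1) arguments, giving N_k = 2 + N_{k-1}^2.
N_0 = 2
Explicitly: 3, 0.
So |H| = 2.
Each predicate of arity r yields |H|^r ground atoms (one per choice of an r-tuple from H):
  A: 2
Total ground atoms: 2.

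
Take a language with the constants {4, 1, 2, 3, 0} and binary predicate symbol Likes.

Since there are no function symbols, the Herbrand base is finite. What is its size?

With no function symbols, the Herbrand universe is just the 5 constants.
Ground atoms per predicate: Likes: 5^2 = 25.
Herbrand base size = 25 = 25.

25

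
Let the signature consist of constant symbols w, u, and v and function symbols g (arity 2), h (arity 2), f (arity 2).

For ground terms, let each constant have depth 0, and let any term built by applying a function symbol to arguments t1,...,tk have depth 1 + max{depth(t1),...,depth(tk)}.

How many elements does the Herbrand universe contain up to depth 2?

Let N_k = |{terms of depth ≤ k}|. Then N_0 = 3 and N_k = 3 + N_{k-1}^2 + N_{k-1}^2 + N_{k-1}^2 for k ≥ 1 (one summand per function symbol, arity giving the exponent).
N_0 = 3
N_1 = 3 + 3^2 + 3^2 + 3^2 = 30
N_2 = 3 + 30^2 + 30^2 + 30^2 = 2703

2703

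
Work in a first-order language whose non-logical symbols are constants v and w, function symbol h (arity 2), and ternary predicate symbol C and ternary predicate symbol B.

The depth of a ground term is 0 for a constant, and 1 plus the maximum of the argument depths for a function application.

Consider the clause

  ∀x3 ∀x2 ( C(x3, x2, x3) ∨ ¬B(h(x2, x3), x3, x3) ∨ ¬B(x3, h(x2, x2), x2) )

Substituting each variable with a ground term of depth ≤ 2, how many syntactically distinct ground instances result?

Ground terms of depth ≤ 2:
  Write N_k for the number of ground terms of depth ≤ k. A term of depth ≤ k is either a constant or a function symbol applied to arguments of depth ≤ k−1, so N_k = 2 + N_{k-1}^2.
  N_0 = 2
  N_1 = 2 + 2^2 = 6
  N_2 = 2 + 6^2 = 38
So there are 38 ground terms available for substitution.
The body mentions every one of the 2 quantified variables; since ground terms form a free algebra, no two substitutions collapse to the same formula.
Number of ground instances = 38^2 = 1444.

1444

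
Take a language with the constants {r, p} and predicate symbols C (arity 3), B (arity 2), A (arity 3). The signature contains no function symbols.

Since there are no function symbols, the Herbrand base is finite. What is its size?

20

With no function symbols, the Herbrand universe is just the 2 constants.
Ground atoms per predicate: C: 2^3 = 8, B: 2^2 = 4, A: 2^3 = 8.
Herbrand base size = 8 + 4 + 8 = 20.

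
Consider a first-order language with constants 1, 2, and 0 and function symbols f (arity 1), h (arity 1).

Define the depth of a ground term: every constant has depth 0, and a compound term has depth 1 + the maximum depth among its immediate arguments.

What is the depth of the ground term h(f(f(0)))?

depth(f(0)) = 1 + depth(0) = 1 + 0 = 1
depth(f(f(0))) = 1 + depth(f(0)) = 1 + 1 = 2
depth(h(f(f(0)))) = 1 + depth(f(f(0))) = 1 + 2 = 3

3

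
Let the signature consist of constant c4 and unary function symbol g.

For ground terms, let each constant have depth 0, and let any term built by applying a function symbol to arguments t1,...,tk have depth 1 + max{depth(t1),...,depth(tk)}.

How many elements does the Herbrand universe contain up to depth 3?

If N_k denotes the number of depth-≤k ground terms, the 1 constant gives N_0 = 1, and each function symbol of arity r contributes N_{k-1}^r new terms at level k: N_k = 1 + N_{k-1}.
N_0 = 1
N_1 = 1 + 1 = 2
N_2 = 1 + 2 = 3
N_3 = 1 + 3 = 4

4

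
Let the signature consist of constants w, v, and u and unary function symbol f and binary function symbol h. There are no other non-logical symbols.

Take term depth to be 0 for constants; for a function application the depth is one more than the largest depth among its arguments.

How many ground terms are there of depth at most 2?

243

Write N_k for the number of ground terms of depth ≤ k. A term of depth ≤ k is either a constant or a function symbol applied to arguments of depth ≤ k−1, so N_k = 3 + N_{k-1} + N_{k-1}^2.
N_0 = 3
N_1 = 3 + 3 + 3^2 = 15
N_2 = 3 + 15 + 15^2 = 243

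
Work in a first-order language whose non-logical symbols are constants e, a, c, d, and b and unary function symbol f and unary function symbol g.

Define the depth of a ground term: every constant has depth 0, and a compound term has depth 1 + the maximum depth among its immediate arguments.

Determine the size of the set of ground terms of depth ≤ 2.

If N_k denotes the number of depth-≤k ground terms, the 5 constants give N_0 = 5, and each function symbol of arity r contributes N_{k-1}^r new terms at level k: N_k = 5 + N_{k-1} + N_{k-1}.
N_0 = 5
N_1 = 5 + 5 + 5 = 15
N_2 = 5 + 15 + 15 = 35

35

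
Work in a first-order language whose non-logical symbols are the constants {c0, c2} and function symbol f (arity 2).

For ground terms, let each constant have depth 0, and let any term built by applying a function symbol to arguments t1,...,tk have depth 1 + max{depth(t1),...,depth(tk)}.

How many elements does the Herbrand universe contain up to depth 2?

Let N_k = |{terms of depth ≤ k}|. Then N_0 = 2 and N_k = 2 + N_{k-1}^2 for k ≥ 1 (one summand per function symbol, arity giving the exponent).
N_0 = 2
N_1 = 2 + 2^2 = 6
N_2 = 2 + 6^2 = 38

38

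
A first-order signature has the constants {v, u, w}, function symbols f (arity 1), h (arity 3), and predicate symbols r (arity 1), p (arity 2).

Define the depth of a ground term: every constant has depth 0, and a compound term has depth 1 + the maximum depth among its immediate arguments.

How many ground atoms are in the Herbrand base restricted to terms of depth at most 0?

12

First count ground terms of depth ≤ 0.
Let N_k = |{terms of depth ≤ k}|. Then N_0 = 3 and N_k = 3 + N_{k-1} + N_{k-1}^3 for k ≥ 1 (one summand per function symbol, arity giving the exponent).
N_0 = 3
So |H| = 3.
For each predicate symbol, the number of ground atoms is |H| raised to its arity; summing:
  r: 3;  p: 3^2 = 9
Total ground atoms: 3 + 9 = 12.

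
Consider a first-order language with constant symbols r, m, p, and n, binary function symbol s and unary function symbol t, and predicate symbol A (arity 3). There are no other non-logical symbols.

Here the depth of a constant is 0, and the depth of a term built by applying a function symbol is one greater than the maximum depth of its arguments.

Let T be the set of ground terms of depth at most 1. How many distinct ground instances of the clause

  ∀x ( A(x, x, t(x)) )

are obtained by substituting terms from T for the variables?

Ground terms of depth ≤ 1:
  Let N_k count ground terms of depth at most k. Each non-constant term of depth ≤ k is some function symbol applied to depth-≤(k−1) arguments, giving N_k = 4 + N_{k-1}^2 + N_{k-1}.
  N_0 = 4
  N_1 = 4 + 4^2 + 4 = 24
So there are 24 ground terms available for substitution.
There is 1 variable to instantiate (x),  occurring in at least one literal, so different choices give different ground instances.
Number of ground instances = 24.

24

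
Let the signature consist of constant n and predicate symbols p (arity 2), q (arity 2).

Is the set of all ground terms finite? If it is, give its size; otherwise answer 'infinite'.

There are no function symbols, so the only ground term is the single constant.
The Herbrand universe is {n}, finite with 1 element.

1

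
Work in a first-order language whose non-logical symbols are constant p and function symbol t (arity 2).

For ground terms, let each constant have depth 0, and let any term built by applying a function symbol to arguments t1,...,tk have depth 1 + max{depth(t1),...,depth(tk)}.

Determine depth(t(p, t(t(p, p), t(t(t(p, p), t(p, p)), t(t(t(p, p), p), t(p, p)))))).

depth(t(p, p)) = 1 + max(0, 0) = 1
depth(t(t(p, p), t(p, p))) = 1 + max(1, 1) = 2
depth(t(t(p, p), p)) = 1 + max(1, 0) = 2
depth(t(t(t(p, p), p), t(p, p))) = 1 + max(2, 1) = 3
depth(t(t(t(p, p), t(p, p)), t(t(t(p, p), p), t(p, p)))) = 1 + max(2, 3) = 4
depth(t(t(p, p), t(t(t(p, p), t(p, p)), t(t(t(p, p), p), t(p, p))))) = 1 + max(1, 4) = 5
depth(t(p, t(t(p, p), t(t(t(p, p), t(p, p)), t(t(t(p, p), p), t(p, p)))))) = 1 + max(0, 5) = 6

6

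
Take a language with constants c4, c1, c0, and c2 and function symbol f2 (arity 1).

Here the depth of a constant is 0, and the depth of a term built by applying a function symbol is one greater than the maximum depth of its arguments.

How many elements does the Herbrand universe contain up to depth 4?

20

Count level by level. With function symbols f2/1, the terms of depth ≤ k are the 4 constants together with each function applied to depth-≤(k−1) tuples, so N_k = 4 + N_{k-1}.
N_0 = 4
N_1 = 4 + 4 = 8
N_2 = 4 + 8 = 12
N_3 = 4 + 12 = 16
N_4 = 4 + 16 = 20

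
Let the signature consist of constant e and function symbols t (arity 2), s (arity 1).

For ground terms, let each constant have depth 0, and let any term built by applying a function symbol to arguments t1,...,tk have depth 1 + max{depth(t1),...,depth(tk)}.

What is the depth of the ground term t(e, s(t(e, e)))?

3

depth(t(e, e)) = 1 + max(0, 0) = 1
depth(s(t(e, e))) = 1 + depth(t(e, e)) = 1 + 1 = 2
depth(t(e, s(t(e, e)))) = 1 + max(0, 2) = 3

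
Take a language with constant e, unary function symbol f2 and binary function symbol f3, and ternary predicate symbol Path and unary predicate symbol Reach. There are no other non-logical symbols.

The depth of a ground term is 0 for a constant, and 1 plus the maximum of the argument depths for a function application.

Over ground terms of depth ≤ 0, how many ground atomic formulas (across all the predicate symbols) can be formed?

First count ground terms of depth ≤ 0.
If N_k denotes the number of depth-≤k ground terms, the 1 constant gives N_0 = 1, and each function symbol of arity r contributes N_{k-1}^r new terms at level k: N_k = 1 + N_{k-1} + N_{k-1}^2.
N_0 = 1
Explicitly: e.
So |H| = 1.
A ground atom is a predicate applied to a tuple of terms from H, so the count is the sum over predicates of |H|^arity:
  Path: 1^3 = 1;  Reach: 1
Total ground atoms: 1 + 1 = 2.

2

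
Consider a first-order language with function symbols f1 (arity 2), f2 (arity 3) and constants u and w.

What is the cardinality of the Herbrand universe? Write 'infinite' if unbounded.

infinite

The signature has at least one function symbol (f1, arity 2) and at least one constant (u).
Iterating f1 gives infinitely many distinct ground terms: u, f1(u, u), f1(f1(u, u), f1(u, u)), ...
So the Herbrand universe is infinite.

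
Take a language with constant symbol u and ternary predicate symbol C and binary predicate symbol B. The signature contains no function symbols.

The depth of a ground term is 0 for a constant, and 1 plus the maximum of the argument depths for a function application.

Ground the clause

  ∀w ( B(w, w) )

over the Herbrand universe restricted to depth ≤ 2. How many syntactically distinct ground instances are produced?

1

Ground terms of depth ≤ 2:
  With no function symbols every ground term is a constant, so there is exactly 1 ground term at every depth bound.
  N_0 = 1
  N_1 = 1
  N_2 = 1
So there is exactly 1 ground term available for substitution.
The variable w ranges independently over the available ground terms, and distinct assignments produce distinct instances.
Number of ground instances = 1.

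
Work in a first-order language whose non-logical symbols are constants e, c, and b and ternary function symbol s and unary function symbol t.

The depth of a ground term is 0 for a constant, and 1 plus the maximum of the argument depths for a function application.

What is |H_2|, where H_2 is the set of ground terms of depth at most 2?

If N_k denotes the number of depth-≤k ground terms, the 3 constants give N_0 = 3, and each function symbol of arity r contributes N_{k-1}^r new terms at level k: N_k = 3 + N_{k-1}^3 + N_{k-1}.
N_0 = 3
N_1 = 3 + 3^3 + 3 = 33
N_2 = 3 + 33^3 + 33 = 35973

35973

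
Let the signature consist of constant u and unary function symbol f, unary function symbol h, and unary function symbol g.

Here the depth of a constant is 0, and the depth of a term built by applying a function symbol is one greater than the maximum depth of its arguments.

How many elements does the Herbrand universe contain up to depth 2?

13

Count level by level. With function symbols f/1, h/1, g/1, the terms of depth ≤ k are the 1 constant together with each function applied to depth-≤(k−1) tuples, so N_k = 1 + N_{k-1} + N_{k-1} + N_{k-1}.
N_0 = 1
N_1 = 1 + 1 + 1 + 1 = 4
N_2 = 1 + 4 + 4 + 4 = 13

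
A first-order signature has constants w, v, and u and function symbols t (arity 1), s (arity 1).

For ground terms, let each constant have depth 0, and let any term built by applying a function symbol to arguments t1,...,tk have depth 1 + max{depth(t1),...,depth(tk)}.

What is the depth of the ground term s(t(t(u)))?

depth(t(u)) = 1 + depth(u) = 1 + 0 = 1
depth(t(t(u))) = 1 + depth(t(u)) = 1 + 1 = 2
depth(s(t(t(u)))) = 1 + depth(t(t(u))) = 1 + 2 = 3

3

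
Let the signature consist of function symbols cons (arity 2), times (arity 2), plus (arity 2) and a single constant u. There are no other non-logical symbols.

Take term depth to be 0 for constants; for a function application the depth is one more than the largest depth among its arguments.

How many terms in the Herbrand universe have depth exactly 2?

45

Count level by level. With function symbols cons/2, times/2, plus/2, the terms of depth ≤ k are the 1 constant together with each function applied to depth-≤(k−1) tuples, so N_k = 1 + N_{k-1}^2 + N_{k-1}^2 + N_{k-1}^2.
N_0 = 1
N_1 = 1 + 1^2 + 1^2 + 1^2 = 4
N_2 = 1 + 4^2 + 4^2 + 4^2 = 49
Terms of depth exactly 2: N_2 − N_1 = 49 − 4 = 45.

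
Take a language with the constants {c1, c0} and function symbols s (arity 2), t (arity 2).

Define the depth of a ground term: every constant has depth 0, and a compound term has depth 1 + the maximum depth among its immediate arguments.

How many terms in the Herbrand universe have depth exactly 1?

Let N_k count ground terms of depth at most k. Each non-constant term of depth ≤ k is some function symbol applied to depth-≤(k−1) arguments, giving N_k = 2 + N_{k-1}^2 + N_{k-1}^2.
N_0 = 2
N_1 = 2 + 2^2 + 2^2 = 10
Terms of depth exactly 1: N_1 − N_0 = 10 − 2 = 8.

8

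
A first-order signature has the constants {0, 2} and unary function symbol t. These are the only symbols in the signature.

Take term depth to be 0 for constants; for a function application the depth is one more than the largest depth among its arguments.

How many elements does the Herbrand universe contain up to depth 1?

Let N_k = |{terms of depth ≤ k}|. Then N_0 = 2 and N_k = 2 + N_{k-1} for k ≥ 1 (one summand per function symbol, arity giving the exponent).
N_0 = 2
N_1 = 2 + 2 = 4
Explicitly: 0, 2, t(0), t(2).

4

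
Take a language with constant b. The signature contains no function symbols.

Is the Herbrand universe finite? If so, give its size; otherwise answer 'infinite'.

1

There are no function symbols, so the only ground term is the single constant.
The Herbrand universe is {b}, finite with 1 element.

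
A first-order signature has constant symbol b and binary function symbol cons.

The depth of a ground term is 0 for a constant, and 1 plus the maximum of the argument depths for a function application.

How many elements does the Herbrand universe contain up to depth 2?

Write N_k for the number of ground terms of depth ≤ k. A term of depth ≤ k is either a constant or a function symbol applied to arguments of depth ≤ k−1, so N_k = 1 + N_{k-1}^2.
N_0 = 1
N_1 = 1 + 1^2 = 2
N_2 = 1 + 2^2 = 5

5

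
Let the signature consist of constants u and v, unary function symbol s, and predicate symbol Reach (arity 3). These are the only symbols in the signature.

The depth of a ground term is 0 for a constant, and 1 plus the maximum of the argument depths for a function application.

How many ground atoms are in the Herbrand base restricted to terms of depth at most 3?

First count ground terms of depth ≤ 3.
Count level by level. With function symbols s/1, the terms of depth ≤ k are the 2 constants together with each function applied to depth-≤(k−1) tuples, so N_k = 2 + N_{k-1}.
N_0 = 2
N_1 = 2 + 2 = 4
N_2 = 2 + 4 = 6
N_3 = 2 + 6 = 8
Explicitly: u, v, s(u), s(v), s(s(u)), s(s(v)), s(s(s(u))), s(s(s(v))).
So |H| = 8.
A ground atom is a predicate applied to a tuple of terms from H, so the count is the sum over predicates of |H|^arity:
  Reach: 8^3 = 512
Total ground atoms: 512.

512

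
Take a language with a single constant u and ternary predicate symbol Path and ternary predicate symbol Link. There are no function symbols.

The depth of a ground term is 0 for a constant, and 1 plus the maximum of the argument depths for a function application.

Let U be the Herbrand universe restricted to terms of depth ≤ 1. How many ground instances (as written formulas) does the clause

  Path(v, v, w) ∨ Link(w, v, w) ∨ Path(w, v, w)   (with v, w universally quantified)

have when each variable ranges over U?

1

Ground terms of depth ≤ 1:
  With no function symbols every ground term is a constant, so there is exactly 1 ground term at every depth bound.
  N_0 = 1
  N_1 = 1
  Explicitly: u.
So there is exactly 1 ground term available for substitution.
The body mentions every one of the 2 quantified variables; since ground terms form a free algebra, no two substitutions collapse to the same formula.
Number of ground instances = 1^2 = 1.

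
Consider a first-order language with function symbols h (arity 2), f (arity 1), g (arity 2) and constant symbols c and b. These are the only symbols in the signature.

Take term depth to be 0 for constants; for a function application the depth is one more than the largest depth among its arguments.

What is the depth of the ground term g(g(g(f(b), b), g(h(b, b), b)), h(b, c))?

depth(f(b)) = 1 + depth(b) = 1 + 0 = 1
depth(g(f(b), b)) = 1 + max(1, 0) = 2
depth(h(b, b)) = 1 + max(0, 0) = 1
depth(g(h(b, b), b)) = 1 + max(1, 0) = 2
depth(g(g(f(b), b), g(h(b, b), b))) = 1 + max(2, 2) = 3
depth(h(b, c)) = 1 + max(0, 0) = 1
depth(g(g(g(f(b), b), g(h(b, b), b)), h(b, c))) = 1 + max(3, 1) = 4

4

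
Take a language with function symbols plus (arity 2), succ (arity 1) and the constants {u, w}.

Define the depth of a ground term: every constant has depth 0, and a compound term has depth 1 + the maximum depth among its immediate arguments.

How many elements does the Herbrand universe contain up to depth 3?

5552

Write N_k for the number of ground terms of depth ≤ k. A term of depth ≤ k is either a constant or a function symbol applied to arguments of depth ≤ k−1, so N_k = 2 + N_{k-1}^2 + N_{k-1}.
N_0 = 2
N_1 = 2 + 2^2 + 2 = 8
N_2 = 2 + 8^2 + 8 = 74
N_3 = 2 + 74^2 + 74 = 5552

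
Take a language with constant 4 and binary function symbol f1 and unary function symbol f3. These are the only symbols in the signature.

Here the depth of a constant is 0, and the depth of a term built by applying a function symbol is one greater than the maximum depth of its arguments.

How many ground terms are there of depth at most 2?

Let N_k = |{terms of depth ≤ k}|. Then N_0 = 1 and N_k = 1 + N_{k-1}^2 + N_{k-1} for k ≥ 1 (one summand per function symbol, arity giving the exponent).
N_0 = 1
N_1 = 1 + 1^2 + 1 = 3
N_2 = 1 + 3^2 + 3 = 13

13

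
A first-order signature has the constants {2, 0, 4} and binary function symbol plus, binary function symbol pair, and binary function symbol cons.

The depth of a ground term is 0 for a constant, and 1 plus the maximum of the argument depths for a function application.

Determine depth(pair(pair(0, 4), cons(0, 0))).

2

depth(pair(0, 4)) = 1 + max(0, 0) = 1
depth(cons(0, 0)) = 1 + max(0, 0) = 1
depth(pair(pair(0, 4), cons(0, 0))) = 1 + max(1, 1) = 2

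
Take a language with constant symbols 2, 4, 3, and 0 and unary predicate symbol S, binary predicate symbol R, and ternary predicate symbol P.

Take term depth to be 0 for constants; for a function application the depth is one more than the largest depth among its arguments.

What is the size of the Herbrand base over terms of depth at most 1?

84

First count ground terms of depth ≤ 1.
With no function symbols every ground term is a constant, so there are exactly 4 ground terms at every depth bound.
N_0 = 4
N_1 = 4
So |H| = 4.
A ground atom is a predicate applied to a tuple of terms from H, so the count is the sum over predicates of |H|^arity:
  S: 4;  R: 4^2 = 16;  P: 4^3 = 64
Total ground atoms: 4 + 16 + 64 = 84.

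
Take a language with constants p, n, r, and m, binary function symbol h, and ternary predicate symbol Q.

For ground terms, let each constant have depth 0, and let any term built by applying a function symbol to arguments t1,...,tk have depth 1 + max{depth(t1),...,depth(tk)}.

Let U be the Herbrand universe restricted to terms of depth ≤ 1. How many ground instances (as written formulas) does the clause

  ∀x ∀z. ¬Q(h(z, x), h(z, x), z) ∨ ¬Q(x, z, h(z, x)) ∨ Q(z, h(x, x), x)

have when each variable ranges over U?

400

Ground terms of depth ≤ 1:
  Let N_k = |{terms of depth ≤ k}|. Then N_0 = 4 and N_k = 4 + N_{k-1}^2 for k ≥ 1 (one summand per function symbol, arity giving the exponent).
  N_0 = 4
  N_1 = 4 + 4^2 = 20
So there are 20 ground terms available for substitution.
There are 2 variables to instantiate (x, z), each occurring in at least one literal, so different choices give different ground instances.
Number of ground instances = 20^2 = 400.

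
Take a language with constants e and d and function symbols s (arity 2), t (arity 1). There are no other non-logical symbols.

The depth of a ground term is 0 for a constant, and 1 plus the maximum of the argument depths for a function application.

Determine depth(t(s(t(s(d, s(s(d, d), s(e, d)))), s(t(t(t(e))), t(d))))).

depth(s(d, d)) = 1 + max(0, 0) = 1
depth(s(e, d)) = 1 + max(0, 0) = 1
depth(s(s(d, d), s(e, d))) = 1 + max(1, 1) = 2
depth(s(d, s(s(d, d), s(e, d)))) = 1 + max(0, 2) = 3
depth(t(s(d, s(s(d, d), s(e, d))))) = 1 + depth(s(d, s(s(d, d), s(e, d)))) = 1 + 3 = 4
depth(t(e)) = 1 + depth(e) = 1 + 0 = 1
depth(t(t(e))) = 1 + depth(t(e)) = 1 + 1 = 2
depth(t(t(t(e)))) = 1 + depth(t(t(e))) = 1 + 2 = 3
depth(t(d)) = 1 + depth(d) = 1 + 0 = 1
depth(s(t(t(t(e))), t(d))) = 1 + max(3, 1) = 4
depth(s(t(s(d, s(s(d, d), s(e, d)))), s(t(t(t(e))), t(d)))) = 1 + max(4, 4) = 5
depth(t(s(t(s(d, s(s(d, d), s(e, d)))), s(t(t(t(e))), t(d))))) = 1 + depth(s(t(s(d, s(s(d, d), s(e, d)))), s(t(t(t(e))), t(d)))) = 1 + 5 = 6

6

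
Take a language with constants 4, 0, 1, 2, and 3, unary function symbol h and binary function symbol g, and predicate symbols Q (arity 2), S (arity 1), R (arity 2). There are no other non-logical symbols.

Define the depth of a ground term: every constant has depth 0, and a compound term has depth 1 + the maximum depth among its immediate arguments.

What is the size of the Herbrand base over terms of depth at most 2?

First count ground terms of depth ≤ 2.
Let N_k count ground terms of depth at most k. Each non-constant term of depth ≤ k is some function symbol applied to depth-≤(k−1) arguments, giving N_k = 5 + N_{k-1} + N_{k-1}^2.
N_0 = 5
N_1 = 5 + 5 + 5^2 = 35
N_2 = 5 + 35 + 35^2 = 1265
So |H| = 1265.
Each predicate of arity r yields |H|^r ground atoms (one per choice of an r-tuple from H):
  Q: 1265^2 = 1600225;  S: 1265;  R: 1265^2 = 1600225
Total ground atoms: 1600225 + 1265 + 1600225 = 3201715.

3201715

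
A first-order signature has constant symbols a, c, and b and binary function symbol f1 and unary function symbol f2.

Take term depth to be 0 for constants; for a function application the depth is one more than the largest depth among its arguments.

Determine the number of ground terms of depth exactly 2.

228

Write N_k for the number of ground terms of depth ≤ k. A term of depth ≤ k is either a constant or a function symbol applied to arguments of depth ≤ k−1, so N_k = 3 + N_{k-1}^2 + N_{k-1}.
N_0 = 3
N_1 = 3 + 3^2 + 3 = 15
N_2 = 3 + 15^2 + 15 = 243
Terms of depth exactly 2: N_2 − N_1 = 243 − 15 = 228.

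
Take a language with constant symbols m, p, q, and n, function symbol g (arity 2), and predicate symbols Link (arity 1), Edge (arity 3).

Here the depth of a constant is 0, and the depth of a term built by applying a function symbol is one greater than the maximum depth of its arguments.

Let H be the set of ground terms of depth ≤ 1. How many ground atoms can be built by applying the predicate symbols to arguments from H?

8020

First count ground terms of depth ≤ 1.
Let N_k = |{terms of depth ≤ k}|. Then N_0 = 4 and N_k = 4 + N_{k-1}^2 for k ≥ 1 (one summand per function symbol, arity giving the exponent).
N_0 = 4
N_1 = 4 + 4^2 = 20
So |H| = 20.
For each predicate symbol, the number of ground atoms is |H| raised to its arity; summing:
  Link: 20;  Edge: 20^3 = 8000
Total ground atoms: 20 + 8000 = 8020.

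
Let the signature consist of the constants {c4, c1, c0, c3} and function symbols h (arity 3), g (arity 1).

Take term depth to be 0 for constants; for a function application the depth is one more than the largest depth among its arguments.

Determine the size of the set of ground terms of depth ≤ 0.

Count level by level. With function symbols h/3, g/1, the terms of depth ≤ k are the 4 constants together with each function applied to depth-≤(k−1) tuples, so N_k = 4 + N_{k-1}^3 + N_{k-1}.
N_0 = 4
Explicitly: c4, c1, c0, c3.

4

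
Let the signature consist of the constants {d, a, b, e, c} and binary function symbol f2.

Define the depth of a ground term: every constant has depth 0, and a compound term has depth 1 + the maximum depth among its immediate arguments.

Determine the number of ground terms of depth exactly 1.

If N_k denotes the number of depth-≤k ground terms, the 5 constants give N_0 = 5, and each function symbol of arity r contributes N_{k-1}^r new terms at level k: N_k = 5 + N_{k-1}^2.
N_0 = 5
N_1 = 5 + 5^2 = 30
Terms of depth exactly 1: N_1 − N_0 = 30 − 5 = 25.

25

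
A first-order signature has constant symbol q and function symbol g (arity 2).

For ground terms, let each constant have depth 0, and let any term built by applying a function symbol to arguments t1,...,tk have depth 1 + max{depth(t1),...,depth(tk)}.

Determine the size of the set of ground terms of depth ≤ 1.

2

Let N_k count ground terms of depth at most k. Each non-constant term of depth ≤ k is some function symbol applied to depth-≤(k−1) arguments, giving N_k = 1 + N_{k-1}^2.
N_0 = 1
N_1 = 1 + 1^2 = 2
Explicitly: q, g(q, q).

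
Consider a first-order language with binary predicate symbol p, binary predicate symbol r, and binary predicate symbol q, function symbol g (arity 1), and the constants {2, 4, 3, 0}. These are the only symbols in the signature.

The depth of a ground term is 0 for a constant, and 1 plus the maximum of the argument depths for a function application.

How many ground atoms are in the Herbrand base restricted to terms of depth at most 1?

192

First count ground terms of depth ≤ 1.
Count level by level. With function symbols g/1, the terms of depth ≤ k are the 4 constants together with each function applied to depth-≤(k−1) tuples, so N_k = 4 + N_{k-1}.
N_0 = 4
N_1 = 4 + 4 = 8
So |H| = 8.
For each predicate symbol, the number of ground atoms is |H| raised to its arity; summing:
  p: 8^2 = 64;  r: 8^2 = 64;  q: 8^2 = 64
Total ground atoms: 64 + 64 + 64 = 192.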